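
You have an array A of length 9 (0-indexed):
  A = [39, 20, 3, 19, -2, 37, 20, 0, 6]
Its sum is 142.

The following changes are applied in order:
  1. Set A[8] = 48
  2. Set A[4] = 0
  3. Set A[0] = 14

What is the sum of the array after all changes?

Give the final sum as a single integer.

Initial sum: 142
Change 1: A[8] 6 -> 48, delta = 42, sum = 184
Change 2: A[4] -2 -> 0, delta = 2, sum = 186
Change 3: A[0] 39 -> 14, delta = -25, sum = 161

Answer: 161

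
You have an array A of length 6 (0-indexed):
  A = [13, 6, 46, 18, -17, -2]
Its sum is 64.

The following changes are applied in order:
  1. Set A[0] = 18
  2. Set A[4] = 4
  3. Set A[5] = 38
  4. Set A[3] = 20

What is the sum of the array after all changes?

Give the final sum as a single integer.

Answer: 132

Derivation:
Initial sum: 64
Change 1: A[0] 13 -> 18, delta = 5, sum = 69
Change 2: A[4] -17 -> 4, delta = 21, sum = 90
Change 3: A[5] -2 -> 38, delta = 40, sum = 130
Change 4: A[3] 18 -> 20, delta = 2, sum = 132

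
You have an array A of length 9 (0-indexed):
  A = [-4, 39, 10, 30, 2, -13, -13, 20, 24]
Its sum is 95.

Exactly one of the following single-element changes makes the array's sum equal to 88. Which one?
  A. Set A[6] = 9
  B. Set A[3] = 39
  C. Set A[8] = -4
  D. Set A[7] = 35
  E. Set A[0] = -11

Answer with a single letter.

Answer: E

Derivation:
Option A: A[6] -13->9, delta=22, new_sum=95+(22)=117
Option B: A[3] 30->39, delta=9, new_sum=95+(9)=104
Option C: A[8] 24->-4, delta=-28, new_sum=95+(-28)=67
Option D: A[7] 20->35, delta=15, new_sum=95+(15)=110
Option E: A[0] -4->-11, delta=-7, new_sum=95+(-7)=88 <-- matches target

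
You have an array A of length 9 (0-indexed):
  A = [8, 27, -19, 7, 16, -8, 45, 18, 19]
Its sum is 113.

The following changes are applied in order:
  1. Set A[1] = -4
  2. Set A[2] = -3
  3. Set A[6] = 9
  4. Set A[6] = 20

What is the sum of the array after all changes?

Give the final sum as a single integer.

Answer: 73

Derivation:
Initial sum: 113
Change 1: A[1] 27 -> -4, delta = -31, sum = 82
Change 2: A[2] -19 -> -3, delta = 16, sum = 98
Change 3: A[6] 45 -> 9, delta = -36, sum = 62
Change 4: A[6] 9 -> 20, delta = 11, sum = 73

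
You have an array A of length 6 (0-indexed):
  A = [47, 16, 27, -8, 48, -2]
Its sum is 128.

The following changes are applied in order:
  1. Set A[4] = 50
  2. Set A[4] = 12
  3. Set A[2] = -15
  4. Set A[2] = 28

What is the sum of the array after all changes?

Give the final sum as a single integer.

Answer: 93

Derivation:
Initial sum: 128
Change 1: A[4] 48 -> 50, delta = 2, sum = 130
Change 2: A[4] 50 -> 12, delta = -38, sum = 92
Change 3: A[2] 27 -> -15, delta = -42, sum = 50
Change 4: A[2] -15 -> 28, delta = 43, sum = 93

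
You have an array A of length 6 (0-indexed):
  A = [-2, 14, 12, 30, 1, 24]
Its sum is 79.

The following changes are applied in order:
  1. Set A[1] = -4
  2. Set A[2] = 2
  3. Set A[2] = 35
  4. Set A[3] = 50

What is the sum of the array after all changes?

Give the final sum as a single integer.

Initial sum: 79
Change 1: A[1] 14 -> -4, delta = -18, sum = 61
Change 2: A[2] 12 -> 2, delta = -10, sum = 51
Change 3: A[2] 2 -> 35, delta = 33, sum = 84
Change 4: A[3] 30 -> 50, delta = 20, sum = 104

Answer: 104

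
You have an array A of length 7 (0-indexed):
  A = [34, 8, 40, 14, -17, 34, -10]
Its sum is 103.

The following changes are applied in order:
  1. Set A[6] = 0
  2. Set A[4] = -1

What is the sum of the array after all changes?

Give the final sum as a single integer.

Initial sum: 103
Change 1: A[6] -10 -> 0, delta = 10, sum = 113
Change 2: A[4] -17 -> -1, delta = 16, sum = 129

Answer: 129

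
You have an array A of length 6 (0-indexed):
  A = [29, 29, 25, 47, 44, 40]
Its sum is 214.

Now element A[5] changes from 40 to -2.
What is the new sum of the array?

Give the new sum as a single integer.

Old value at index 5: 40
New value at index 5: -2
Delta = -2 - 40 = -42
New sum = old_sum + delta = 214 + (-42) = 172

Answer: 172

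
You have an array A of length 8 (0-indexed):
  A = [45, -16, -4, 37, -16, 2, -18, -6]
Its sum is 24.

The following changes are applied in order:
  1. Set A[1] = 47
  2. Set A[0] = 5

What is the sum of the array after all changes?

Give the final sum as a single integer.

Initial sum: 24
Change 1: A[1] -16 -> 47, delta = 63, sum = 87
Change 2: A[0] 45 -> 5, delta = -40, sum = 47

Answer: 47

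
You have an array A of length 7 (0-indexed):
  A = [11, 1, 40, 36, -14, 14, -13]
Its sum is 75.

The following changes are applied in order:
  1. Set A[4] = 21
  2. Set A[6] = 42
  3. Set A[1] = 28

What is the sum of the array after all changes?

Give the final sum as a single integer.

Initial sum: 75
Change 1: A[4] -14 -> 21, delta = 35, sum = 110
Change 2: A[6] -13 -> 42, delta = 55, sum = 165
Change 3: A[1] 1 -> 28, delta = 27, sum = 192

Answer: 192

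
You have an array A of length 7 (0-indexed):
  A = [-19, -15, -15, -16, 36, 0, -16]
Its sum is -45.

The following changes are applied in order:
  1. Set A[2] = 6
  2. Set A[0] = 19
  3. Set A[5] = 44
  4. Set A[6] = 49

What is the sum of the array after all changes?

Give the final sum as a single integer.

Initial sum: -45
Change 1: A[2] -15 -> 6, delta = 21, sum = -24
Change 2: A[0] -19 -> 19, delta = 38, sum = 14
Change 3: A[5] 0 -> 44, delta = 44, sum = 58
Change 4: A[6] -16 -> 49, delta = 65, sum = 123

Answer: 123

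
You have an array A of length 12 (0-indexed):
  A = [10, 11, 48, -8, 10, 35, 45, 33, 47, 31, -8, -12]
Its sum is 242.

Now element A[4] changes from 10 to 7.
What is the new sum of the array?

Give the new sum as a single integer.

Old value at index 4: 10
New value at index 4: 7
Delta = 7 - 10 = -3
New sum = old_sum + delta = 242 + (-3) = 239

Answer: 239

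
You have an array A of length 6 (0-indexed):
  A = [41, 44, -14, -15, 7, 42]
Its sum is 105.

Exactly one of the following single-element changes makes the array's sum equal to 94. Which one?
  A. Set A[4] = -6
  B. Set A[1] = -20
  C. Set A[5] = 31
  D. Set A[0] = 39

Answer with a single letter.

Answer: C

Derivation:
Option A: A[4] 7->-6, delta=-13, new_sum=105+(-13)=92
Option B: A[1] 44->-20, delta=-64, new_sum=105+(-64)=41
Option C: A[5] 42->31, delta=-11, new_sum=105+(-11)=94 <-- matches target
Option D: A[0] 41->39, delta=-2, new_sum=105+(-2)=103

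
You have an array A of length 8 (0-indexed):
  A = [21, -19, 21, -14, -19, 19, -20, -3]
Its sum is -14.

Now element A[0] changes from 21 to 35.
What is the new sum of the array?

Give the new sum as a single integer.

Answer: 0

Derivation:
Old value at index 0: 21
New value at index 0: 35
Delta = 35 - 21 = 14
New sum = old_sum + delta = -14 + (14) = 0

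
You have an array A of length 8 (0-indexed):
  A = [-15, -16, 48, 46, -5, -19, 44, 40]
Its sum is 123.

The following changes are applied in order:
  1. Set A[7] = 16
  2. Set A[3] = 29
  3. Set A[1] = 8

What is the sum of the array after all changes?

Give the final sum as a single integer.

Answer: 106

Derivation:
Initial sum: 123
Change 1: A[7] 40 -> 16, delta = -24, sum = 99
Change 2: A[3] 46 -> 29, delta = -17, sum = 82
Change 3: A[1] -16 -> 8, delta = 24, sum = 106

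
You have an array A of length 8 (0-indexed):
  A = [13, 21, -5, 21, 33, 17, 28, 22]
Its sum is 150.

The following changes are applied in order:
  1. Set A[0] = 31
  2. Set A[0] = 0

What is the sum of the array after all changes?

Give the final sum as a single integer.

Initial sum: 150
Change 1: A[0] 13 -> 31, delta = 18, sum = 168
Change 2: A[0] 31 -> 0, delta = -31, sum = 137

Answer: 137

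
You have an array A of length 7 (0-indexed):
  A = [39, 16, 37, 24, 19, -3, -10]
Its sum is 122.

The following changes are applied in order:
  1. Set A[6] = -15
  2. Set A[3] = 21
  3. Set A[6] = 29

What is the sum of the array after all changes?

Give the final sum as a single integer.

Answer: 158

Derivation:
Initial sum: 122
Change 1: A[6] -10 -> -15, delta = -5, sum = 117
Change 2: A[3] 24 -> 21, delta = -3, sum = 114
Change 3: A[6] -15 -> 29, delta = 44, sum = 158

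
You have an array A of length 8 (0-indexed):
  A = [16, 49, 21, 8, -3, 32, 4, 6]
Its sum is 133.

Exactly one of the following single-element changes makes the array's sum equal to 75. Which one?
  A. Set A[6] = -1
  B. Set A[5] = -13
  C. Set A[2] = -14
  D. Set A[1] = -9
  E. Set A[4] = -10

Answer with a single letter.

Answer: D

Derivation:
Option A: A[6] 4->-1, delta=-5, new_sum=133+(-5)=128
Option B: A[5] 32->-13, delta=-45, new_sum=133+(-45)=88
Option C: A[2] 21->-14, delta=-35, new_sum=133+(-35)=98
Option D: A[1] 49->-9, delta=-58, new_sum=133+(-58)=75 <-- matches target
Option E: A[4] -3->-10, delta=-7, new_sum=133+(-7)=126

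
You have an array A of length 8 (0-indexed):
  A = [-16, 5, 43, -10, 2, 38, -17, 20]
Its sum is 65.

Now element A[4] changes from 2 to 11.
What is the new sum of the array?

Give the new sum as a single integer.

Old value at index 4: 2
New value at index 4: 11
Delta = 11 - 2 = 9
New sum = old_sum + delta = 65 + (9) = 74

Answer: 74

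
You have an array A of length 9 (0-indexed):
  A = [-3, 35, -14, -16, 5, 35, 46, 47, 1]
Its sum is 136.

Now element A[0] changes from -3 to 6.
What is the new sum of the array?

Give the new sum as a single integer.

Old value at index 0: -3
New value at index 0: 6
Delta = 6 - -3 = 9
New sum = old_sum + delta = 136 + (9) = 145

Answer: 145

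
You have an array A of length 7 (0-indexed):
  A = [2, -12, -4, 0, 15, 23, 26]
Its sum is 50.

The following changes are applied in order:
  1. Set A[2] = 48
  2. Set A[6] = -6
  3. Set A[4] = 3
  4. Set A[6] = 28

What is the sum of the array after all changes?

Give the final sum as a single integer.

Answer: 92

Derivation:
Initial sum: 50
Change 1: A[2] -4 -> 48, delta = 52, sum = 102
Change 2: A[6] 26 -> -6, delta = -32, sum = 70
Change 3: A[4] 15 -> 3, delta = -12, sum = 58
Change 4: A[6] -6 -> 28, delta = 34, sum = 92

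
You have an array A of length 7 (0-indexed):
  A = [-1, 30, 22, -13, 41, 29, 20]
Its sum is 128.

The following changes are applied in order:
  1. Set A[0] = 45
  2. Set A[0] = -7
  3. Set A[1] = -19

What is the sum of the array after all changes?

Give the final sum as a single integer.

Initial sum: 128
Change 1: A[0] -1 -> 45, delta = 46, sum = 174
Change 2: A[0] 45 -> -7, delta = -52, sum = 122
Change 3: A[1] 30 -> -19, delta = -49, sum = 73

Answer: 73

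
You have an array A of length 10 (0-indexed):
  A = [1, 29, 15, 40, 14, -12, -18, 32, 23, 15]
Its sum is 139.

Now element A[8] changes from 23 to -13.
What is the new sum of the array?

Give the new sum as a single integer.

Old value at index 8: 23
New value at index 8: -13
Delta = -13 - 23 = -36
New sum = old_sum + delta = 139 + (-36) = 103

Answer: 103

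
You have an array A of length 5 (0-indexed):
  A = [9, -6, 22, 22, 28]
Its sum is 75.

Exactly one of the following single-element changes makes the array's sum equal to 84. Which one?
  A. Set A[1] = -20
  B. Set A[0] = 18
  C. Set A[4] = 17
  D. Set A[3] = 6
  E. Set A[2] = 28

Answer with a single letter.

Answer: B

Derivation:
Option A: A[1] -6->-20, delta=-14, new_sum=75+(-14)=61
Option B: A[0] 9->18, delta=9, new_sum=75+(9)=84 <-- matches target
Option C: A[4] 28->17, delta=-11, new_sum=75+(-11)=64
Option D: A[3] 22->6, delta=-16, new_sum=75+(-16)=59
Option E: A[2] 22->28, delta=6, new_sum=75+(6)=81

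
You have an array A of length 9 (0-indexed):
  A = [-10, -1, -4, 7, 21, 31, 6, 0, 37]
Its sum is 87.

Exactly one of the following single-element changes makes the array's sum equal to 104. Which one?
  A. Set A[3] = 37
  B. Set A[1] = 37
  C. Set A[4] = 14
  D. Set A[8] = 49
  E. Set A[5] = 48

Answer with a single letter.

Answer: E

Derivation:
Option A: A[3] 7->37, delta=30, new_sum=87+(30)=117
Option B: A[1] -1->37, delta=38, new_sum=87+(38)=125
Option C: A[4] 21->14, delta=-7, new_sum=87+(-7)=80
Option D: A[8] 37->49, delta=12, new_sum=87+(12)=99
Option E: A[5] 31->48, delta=17, new_sum=87+(17)=104 <-- matches target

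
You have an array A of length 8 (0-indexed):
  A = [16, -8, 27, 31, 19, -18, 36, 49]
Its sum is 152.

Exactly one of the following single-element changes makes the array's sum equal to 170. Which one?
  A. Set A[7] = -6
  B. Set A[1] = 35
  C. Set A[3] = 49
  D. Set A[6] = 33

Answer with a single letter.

Answer: C

Derivation:
Option A: A[7] 49->-6, delta=-55, new_sum=152+(-55)=97
Option B: A[1] -8->35, delta=43, new_sum=152+(43)=195
Option C: A[3] 31->49, delta=18, new_sum=152+(18)=170 <-- matches target
Option D: A[6] 36->33, delta=-3, new_sum=152+(-3)=149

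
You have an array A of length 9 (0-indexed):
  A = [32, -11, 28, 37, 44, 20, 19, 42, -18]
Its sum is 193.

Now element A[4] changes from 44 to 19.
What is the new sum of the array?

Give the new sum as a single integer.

Answer: 168

Derivation:
Old value at index 4: 44
New value at index 4: 19
Delta = 19 - 44 = -25
New sum = old_sum + delta = 193 + (-25) = 168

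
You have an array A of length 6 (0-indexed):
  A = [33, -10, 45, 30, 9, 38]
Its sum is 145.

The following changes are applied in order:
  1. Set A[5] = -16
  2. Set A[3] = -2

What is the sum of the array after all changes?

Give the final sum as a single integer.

Answer: 59

Derivation:
Initial sum: 145
Change 1: A[5] 38 -> -16, delta = -54, sum = 91
Change 2: A[3] 30 -> -2, delta = -32, sum = 59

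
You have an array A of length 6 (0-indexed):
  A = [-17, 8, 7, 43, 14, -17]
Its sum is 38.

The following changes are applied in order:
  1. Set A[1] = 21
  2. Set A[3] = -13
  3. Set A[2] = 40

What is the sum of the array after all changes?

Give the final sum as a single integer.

Answer: 28

Derivation:
Initial sum: 38
Change 1: A[1] 8 -> 21, delta = 13, sum = 51
Change 2: A[3] 43 -> -13, delta = -56, sum = -5
Change 3: A[2] 7 -> 40, delta = 33, sum = 28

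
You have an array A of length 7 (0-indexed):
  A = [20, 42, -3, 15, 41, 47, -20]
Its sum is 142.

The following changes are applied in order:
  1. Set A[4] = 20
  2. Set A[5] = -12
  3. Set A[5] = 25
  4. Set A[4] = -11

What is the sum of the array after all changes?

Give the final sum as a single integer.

Answer: 68

Derivation:
Initial sum: 142
Change 1: A[4] 41 -> 20, delta = -21, sum = 121
Change 2: A[5] 47 -> -12, delta = -59, sum = 62
Change 3: A[5] -12 -> 25, delta = 37, sum = 99
Change 4: A[4] 20 -> -11, delta = -31, sum = 68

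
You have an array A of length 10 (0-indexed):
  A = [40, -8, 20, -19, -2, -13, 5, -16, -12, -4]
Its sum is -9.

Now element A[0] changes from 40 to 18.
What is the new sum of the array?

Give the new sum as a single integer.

Answer: -31

Derivation:
Old value at index 0: 40
New value at index 0: 18
Delta = 18 - 40 = -22
New sum = old_sum + delta = -9 + (-22) = -31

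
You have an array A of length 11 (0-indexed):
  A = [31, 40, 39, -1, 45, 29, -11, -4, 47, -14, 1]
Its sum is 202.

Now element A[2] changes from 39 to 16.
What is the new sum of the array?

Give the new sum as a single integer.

Answer: 179

Derivation:
Old value at index 2: 39
New value at index 2: 16
Delta = 16 - 39 = -23
New sum = old_sum + delta = 202 + (-23) = 179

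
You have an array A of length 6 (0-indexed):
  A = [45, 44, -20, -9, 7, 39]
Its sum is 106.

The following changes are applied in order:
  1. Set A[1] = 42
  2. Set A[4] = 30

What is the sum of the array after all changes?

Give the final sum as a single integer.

Initial sum: 106
Change 1: A[1] 44 -> 42, delta = -2, sum = 104
Change 2: A[4] 7 -> 30, delta = 23, sum = 127

Answer: 127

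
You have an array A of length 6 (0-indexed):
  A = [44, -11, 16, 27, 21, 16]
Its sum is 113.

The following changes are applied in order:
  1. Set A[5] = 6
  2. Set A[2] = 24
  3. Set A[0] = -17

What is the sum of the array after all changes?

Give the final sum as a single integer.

Answer: 50

Derivation:
Initial sum: 113
Change 1: A[5] 16 -> 6, delta = -10, sum = 103
Change 2: A[2] 16 -> 24, delta = 8, sum = 111
Change 3: A[0] 44 -> -17, delta = -61, sum = 50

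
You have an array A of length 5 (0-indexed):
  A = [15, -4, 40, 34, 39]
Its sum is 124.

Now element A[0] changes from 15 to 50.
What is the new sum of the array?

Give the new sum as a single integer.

Old value at index 0: 15
New value at index 0: 50
Delta = 50 - 15 = 35
New sum = old_sum + delta = 124 + (35) = 159

Answer: 159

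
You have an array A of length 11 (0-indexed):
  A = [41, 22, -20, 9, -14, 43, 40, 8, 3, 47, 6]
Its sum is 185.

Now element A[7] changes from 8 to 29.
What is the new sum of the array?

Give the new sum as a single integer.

Old value at index 7: 8
New value at index 7: 29
Delta = 29 - 8 = 21
New sum = old_sum + delta = 185 + (21) = 206

Answer: 206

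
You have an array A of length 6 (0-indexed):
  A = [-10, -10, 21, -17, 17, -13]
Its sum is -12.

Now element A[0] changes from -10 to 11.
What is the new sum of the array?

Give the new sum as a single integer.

Answer: 9

Derivation:
Old value at index 0: -10
New value at index 0: 11
Delta = 11 - -10 = 21
New sum = old_sum + delta = -12 + (21) = 9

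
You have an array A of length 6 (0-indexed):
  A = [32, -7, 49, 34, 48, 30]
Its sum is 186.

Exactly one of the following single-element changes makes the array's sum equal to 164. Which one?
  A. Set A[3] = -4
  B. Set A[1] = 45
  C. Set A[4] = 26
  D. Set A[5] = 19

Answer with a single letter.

Option A: A[3] 34->-4, delta=-38, new_sum=186+(-38)=148
Option B: A[1] -7->45, delta=52, new_sum=186+(52)=238
Option C: A[4] 48->26, delta=-22, new_sum=186+(-22)=164 <-- matches target
Option D: A[5] 30->19, delta=-11, new_sum=186+(-11)=175

Answer: C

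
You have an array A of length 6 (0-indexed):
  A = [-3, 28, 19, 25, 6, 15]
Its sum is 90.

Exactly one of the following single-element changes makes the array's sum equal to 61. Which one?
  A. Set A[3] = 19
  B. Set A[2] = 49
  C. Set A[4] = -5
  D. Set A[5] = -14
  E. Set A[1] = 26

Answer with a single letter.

Answer: D

Derivation:
Option A: A[3] 25->19, delta=-6, new_sum=90+(-6)=84
Option B: A[2] 19->49, delta=30, new_sum=90+(30)=120
Option C: A[4] 6->-5, delta=-11, new_sum=90+(-11)=79
Option D: A[5] 15->-14, delta=-29, new_sum=90+(-29)=61 <-- matches target
Option E: A[1] 28->26, delta=-2, new_sum=90+(-2)=88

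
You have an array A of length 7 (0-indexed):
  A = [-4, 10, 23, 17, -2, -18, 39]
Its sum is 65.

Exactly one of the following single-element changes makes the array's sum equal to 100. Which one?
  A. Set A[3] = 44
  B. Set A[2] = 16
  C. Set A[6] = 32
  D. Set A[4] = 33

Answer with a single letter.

Option A: A[3] 17->44, delta=27, new_sum=65+(27)=92
Option B: A[2] 23->16, delta=-7, new_sum=65+(-7)=58
Option C: A[6] 39->32, delta=-7, new_sum=65+(-7)=58
Option D: A[4] -2->33, delta=35, new_sum=65+(35)=100 <-- matches target

Answer: D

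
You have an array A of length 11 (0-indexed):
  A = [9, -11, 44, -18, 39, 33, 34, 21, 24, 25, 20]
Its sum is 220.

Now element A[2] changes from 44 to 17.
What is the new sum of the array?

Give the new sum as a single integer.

Answer: 193

Derivation:
Old value at index 2: 44
New value at index 2: 17
Delta = 17 - 44 = -27
New sum = old_sum + delta = 220 + (-27) = 193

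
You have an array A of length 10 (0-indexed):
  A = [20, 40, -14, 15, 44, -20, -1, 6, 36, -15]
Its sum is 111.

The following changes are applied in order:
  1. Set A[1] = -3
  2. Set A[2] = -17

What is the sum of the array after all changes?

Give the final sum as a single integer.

Answer: 65

Derivation:
Initial sum: 111
Change 1: A[1] 40 -> -3, delta = -43, sum = 68
Change 2: A[2] -14 -> -17, delta = -3, sum = 65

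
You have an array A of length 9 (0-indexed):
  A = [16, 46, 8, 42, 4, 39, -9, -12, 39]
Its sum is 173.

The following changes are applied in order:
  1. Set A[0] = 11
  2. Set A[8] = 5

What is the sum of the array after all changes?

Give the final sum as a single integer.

Answer: 134

Derivation:
Initial sum: 173
Change 1: A[0] 16 -> 11, delta = -5, sum = 168
Change 2: A[8] 39 -> 5, delta = -34, sum = 134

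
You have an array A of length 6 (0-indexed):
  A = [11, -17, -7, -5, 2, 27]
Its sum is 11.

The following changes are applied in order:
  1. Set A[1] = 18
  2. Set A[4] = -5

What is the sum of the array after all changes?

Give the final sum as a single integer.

Answer: 39

Derivation:
Initial sum: 11
Change 1: A[1] -17 -> 18, delta = 35, sum = 46
Change 2: A[4] 2 -> -5, delta = -7, sum = 39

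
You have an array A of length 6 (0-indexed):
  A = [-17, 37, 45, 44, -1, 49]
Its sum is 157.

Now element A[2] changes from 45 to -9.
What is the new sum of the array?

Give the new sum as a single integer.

Answer: 103

Derivation:
Old value at index 2: 45
New value at index 2: -9
Delta = -9 - 45 = -54
New sum = old_sum + delta = 157 + (-54) = 103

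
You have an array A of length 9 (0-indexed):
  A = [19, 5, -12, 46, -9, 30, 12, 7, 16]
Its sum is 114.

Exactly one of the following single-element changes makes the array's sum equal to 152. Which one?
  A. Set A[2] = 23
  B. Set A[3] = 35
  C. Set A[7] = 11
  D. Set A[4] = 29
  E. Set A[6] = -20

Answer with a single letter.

Option A: A[2] -12->23, delta=35, new_sum=114+(35)=149
Option B: A[3] 46->35, delta=-11, new_sum=114+(-11)=103
Option C: A[7] 7->11, delta=4, new_sum=114+(4)=118
Option D: A[4] -9->29, delta=38, new_sum=114+(38)=152 <-- matches target
Option E: A[6] 12->-20, delta=-32, new_sum=114+(-32)=82

Answer: D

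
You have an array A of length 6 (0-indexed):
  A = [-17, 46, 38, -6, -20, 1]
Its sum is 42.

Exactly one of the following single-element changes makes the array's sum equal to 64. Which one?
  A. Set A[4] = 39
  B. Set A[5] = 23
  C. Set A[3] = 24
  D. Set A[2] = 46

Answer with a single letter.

Answer: B

Derivation:
Option A: A[4] -20->39, delta=59, new_sum=42+(59)=101
Option B: A[5] 1->23, delta=22, new_sum=42+(22)=64 <-- matches target
Option C: A[3] -6->24, delta=30, new_sum=42+(30)=72
Option D: A[2] 38->46, delta=8, new_sum=42+(8)=50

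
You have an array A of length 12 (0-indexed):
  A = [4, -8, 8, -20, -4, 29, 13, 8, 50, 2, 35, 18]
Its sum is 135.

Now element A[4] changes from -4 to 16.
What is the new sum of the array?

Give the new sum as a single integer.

Old value at index 4: -4
New value at index 4: 16
Delta = 16 - -4 = 20
New sum = old_sum + delta = 135 + (20) = 155

Answer: 155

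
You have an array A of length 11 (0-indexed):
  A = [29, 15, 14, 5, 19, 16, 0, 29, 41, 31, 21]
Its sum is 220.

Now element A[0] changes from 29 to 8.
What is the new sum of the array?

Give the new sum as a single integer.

Old value at index 0: 29
New value at index 0: 8
Delta = 8 - 29 = -21
New sum = old_sum + delta = 220 + (-21) = 199

Answer: 199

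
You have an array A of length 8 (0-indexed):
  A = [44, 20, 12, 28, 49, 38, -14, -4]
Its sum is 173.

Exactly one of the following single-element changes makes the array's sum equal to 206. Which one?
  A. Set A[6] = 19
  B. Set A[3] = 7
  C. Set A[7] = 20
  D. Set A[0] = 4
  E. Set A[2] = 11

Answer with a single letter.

Answer: A

Derivation:
Option A: A[6] -14->19, delta=33, new_sum=173+(33)=206 <-- matches target
Option B: A[3] 28->7, delta=-21, new_sum=173+(-21)=152
Option C: A[7] -4->20, delta=24, new_sum=173+(24)=197
Option D: A[0] 44->4, delta=-40, new_sum=173+(-40)=133
Option E: A[2] 12->11, delta=-1, new_sum=173+(-1)=172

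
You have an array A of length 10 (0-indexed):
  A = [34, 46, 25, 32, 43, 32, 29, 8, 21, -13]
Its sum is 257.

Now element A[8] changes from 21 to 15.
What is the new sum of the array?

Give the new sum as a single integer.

Answer: 251

Derivation:
Old value at index 8: 21
New value at index 8: 15
Delta = 15 - 21 = -6
New sum = old_sum + delta = 257 + (-6) = 251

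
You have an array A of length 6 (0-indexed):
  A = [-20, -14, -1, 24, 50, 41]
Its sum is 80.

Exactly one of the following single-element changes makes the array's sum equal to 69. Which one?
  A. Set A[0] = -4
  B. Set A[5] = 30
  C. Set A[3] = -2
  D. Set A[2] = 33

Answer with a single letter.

Answer: B

Derivation:
Option A: A[0] -20->-4, delta=16, new_sum=80+(16)=96
Option B: A[5] 41->30, delta=-11, new_sum=80+(-11)=69 <-- matches target
Option C: A[3] 24->-2, delta=-26, new_sum=80+(-26)=54
Option D: A[2] -1->33, delta=34, new_sum=80+(34)=114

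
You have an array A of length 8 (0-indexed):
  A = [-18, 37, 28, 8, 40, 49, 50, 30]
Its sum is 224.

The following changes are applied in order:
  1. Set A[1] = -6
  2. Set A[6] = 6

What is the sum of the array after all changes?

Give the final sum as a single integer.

Answer: 137

Derivation:
Initial sum: 224
Change 1: A[1] 37 -> -6, delta = -43, sum = 181
Change 2: A[6] 50 -> 6, delta = -44, sum = 137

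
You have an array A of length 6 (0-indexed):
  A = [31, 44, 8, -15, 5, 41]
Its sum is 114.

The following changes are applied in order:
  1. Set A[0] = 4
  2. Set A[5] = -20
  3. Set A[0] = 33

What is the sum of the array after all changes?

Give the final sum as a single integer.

Answer: 55

Derivation:
Initial sum: 114
Change 1: A[0] 31 -> 4, delta = -27, sum = 87
Change 2: A[5] 41 -> -20, delta = -61, sum = 26
Change 3: A[0] 4 -> 33, delta = 29, sum = 55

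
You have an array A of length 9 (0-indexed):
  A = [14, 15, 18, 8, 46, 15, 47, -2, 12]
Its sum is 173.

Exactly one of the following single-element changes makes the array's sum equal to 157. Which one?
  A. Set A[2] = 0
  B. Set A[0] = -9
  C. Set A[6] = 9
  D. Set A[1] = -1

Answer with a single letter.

Option A: A[2] 18->0, delta=-18, new_sum=173+(-18)=155
Option B: A[0] 14->-9, delta=-23, new_sum=173+(-23)=150
Option C: A[6] 47->9, delta=-38, new_sum=173+(-38)=135
Option D: A[1] 15->-1, delta=-16, new_sum=173+(-16)=157 <-- matches target

Answer: D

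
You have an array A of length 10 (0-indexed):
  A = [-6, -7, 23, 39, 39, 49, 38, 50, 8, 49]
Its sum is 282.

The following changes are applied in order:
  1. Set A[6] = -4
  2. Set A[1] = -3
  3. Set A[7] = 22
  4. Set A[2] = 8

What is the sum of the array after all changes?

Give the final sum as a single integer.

Initial sum: 282
Change 1: A[6] 38 -> -4, delta = -42, sum = 240
Change 2: A[1] -7 -> -3, delta = 4, sum = 244
Change 3: A[7] 50 -> 22, delta = -28, sum = 216
Change 4: A[2] 23 -> 8, delta = -15, sum = 201

Answer: 201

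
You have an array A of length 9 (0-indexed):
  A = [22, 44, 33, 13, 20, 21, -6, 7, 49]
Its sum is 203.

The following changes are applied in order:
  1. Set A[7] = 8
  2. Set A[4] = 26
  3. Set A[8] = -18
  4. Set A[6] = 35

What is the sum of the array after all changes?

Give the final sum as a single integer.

Answer: 184

Derivation:
Initial sum: 203
Change 1: A[7] 7 -> 8, delta = 1, sum = 204
Change 2: A[4] 20 -> 26, delta = 6, sum = 210
Change 3: A[8] 49 -> -18, delta = -67, sum = 143
Change 4: A[6] -6 -> 35, delta = 41, sum = 184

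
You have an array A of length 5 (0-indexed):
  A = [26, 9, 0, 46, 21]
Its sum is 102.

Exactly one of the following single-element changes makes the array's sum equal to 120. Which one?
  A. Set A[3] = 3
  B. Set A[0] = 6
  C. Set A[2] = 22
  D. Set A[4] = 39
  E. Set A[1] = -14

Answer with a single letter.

Answer: D

Derivation:
Option A: A[3] 46->3, delta=-43, new_sum=102+(-43)=59
Option B: A[0] 26->6, delta=-20, new_sum=102+(-20)=82
Option C: A[2] 0->22, delta=22, new_sum=102+(22)=124
Option D: A[4] 21->39, delta=18, new_sum=102+(18)=120 <-- matches target
Option E: A[1] 9->-14, delta=-23, new_sum=102+(-23)=79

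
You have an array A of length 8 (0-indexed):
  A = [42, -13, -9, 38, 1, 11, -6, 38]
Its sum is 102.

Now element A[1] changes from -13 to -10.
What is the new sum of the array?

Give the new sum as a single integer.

Answer: 105

Derivation:
Old value at index 1: -13
New value at index 1: -10
Delta = -10 - -13 = 3
New sum = old_sum + delta = 102 + (3) = 105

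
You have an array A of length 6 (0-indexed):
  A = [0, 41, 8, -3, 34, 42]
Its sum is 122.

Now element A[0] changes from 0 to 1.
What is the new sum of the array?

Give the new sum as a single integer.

Answer: 123

Derivation:
Old value at index 0: 0
New value at index 0: 1
Delta = 1 - 0 = 1
New sum = old_sum + delta = 122 + (1) = 123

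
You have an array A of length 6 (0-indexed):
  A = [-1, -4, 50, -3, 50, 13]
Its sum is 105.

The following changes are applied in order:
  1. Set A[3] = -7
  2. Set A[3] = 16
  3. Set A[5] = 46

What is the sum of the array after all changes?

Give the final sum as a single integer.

Initial sum: 105
Change 1: A[3] -3 -> -7, delta = -4, sum = 101
Change 2: A[3] -7 -> 16, delta = 23, sum = 124
Change 3: A[5] 13 -> 46, delta = 33, sum = 157

Answer: 157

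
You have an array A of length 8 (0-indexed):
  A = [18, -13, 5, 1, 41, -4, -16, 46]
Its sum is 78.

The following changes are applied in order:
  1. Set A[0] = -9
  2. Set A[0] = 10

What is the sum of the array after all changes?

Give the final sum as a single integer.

Answer: 70

Derivation:
Initial sum: 78
Change 1: A[0] 18 -> -9, delta = -27, sum = 51
Change 2: A[0] -9 -> 10, delta = 19, sum = 70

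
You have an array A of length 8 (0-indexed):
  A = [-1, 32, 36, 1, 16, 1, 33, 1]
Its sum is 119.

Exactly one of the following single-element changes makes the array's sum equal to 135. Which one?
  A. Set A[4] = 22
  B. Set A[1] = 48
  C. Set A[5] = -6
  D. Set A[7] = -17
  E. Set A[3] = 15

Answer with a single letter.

Answer: B

Derivation:
Option A: A[4] 16->22, delta=6, new_sum=119+(6)=125
Option B: A[1] 32->48, delta=16, new_sum=119+(16)=135 <-- matches target
Option C: A[5] 1->-6, delta=-7, new_sum=119+(-7)=112
Option D: A[7] 1->-17, delta=-18, new_sum=119+(-18)=101
Option E: A[3] 1->15, delta=14, new_sum=119+(14)=133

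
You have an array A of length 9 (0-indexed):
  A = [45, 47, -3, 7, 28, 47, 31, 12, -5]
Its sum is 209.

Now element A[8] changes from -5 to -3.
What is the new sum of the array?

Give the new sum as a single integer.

Old value at index 8: -5
New value at index 8: -3
Delta = -3 - -5 = 2
New sum = old_sum + delta = 209 + (2) = 211

Answer: 211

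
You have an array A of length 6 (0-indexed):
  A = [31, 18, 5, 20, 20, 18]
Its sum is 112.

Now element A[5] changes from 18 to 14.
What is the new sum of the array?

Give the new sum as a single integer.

Old value at index 5: 18
New value at index 5: 14
Delta = 14 - 18 = -4
New sum = old_sum + delta = 112 + (-4) = 108

Answer: 108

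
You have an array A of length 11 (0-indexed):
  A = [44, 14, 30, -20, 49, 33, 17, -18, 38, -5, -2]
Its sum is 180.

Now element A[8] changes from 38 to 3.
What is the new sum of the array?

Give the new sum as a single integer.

Answer: 145

Derivation:
Old value at index 8: 38
New value at index 8: 3
Delta = 3 - 38 = -35
New sum = old_sum + delta = 180 + (-35) = 145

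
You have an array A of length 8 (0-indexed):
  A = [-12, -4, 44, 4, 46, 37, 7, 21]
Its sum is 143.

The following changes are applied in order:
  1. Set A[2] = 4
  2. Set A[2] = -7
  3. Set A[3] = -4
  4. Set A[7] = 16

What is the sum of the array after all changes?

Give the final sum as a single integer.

Answer: 79

Derivation:
Initial sum: 143
Change 1: A[2] 44 -> 4, delta = -40, sum = 103
Change 2: A[2] 4 -> -7, delta = -11, sum = 92
Change 3: A[3] 4 -> -4, delta = -8, sum = 84
Change 4: A[7] 21 -> 16, delta = -5, sum = 79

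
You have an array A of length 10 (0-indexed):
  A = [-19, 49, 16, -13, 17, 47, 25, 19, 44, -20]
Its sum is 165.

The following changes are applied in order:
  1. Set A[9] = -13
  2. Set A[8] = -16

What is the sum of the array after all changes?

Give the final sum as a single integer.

Initial sum: 165
Change 1: A[9] -20 -> -13, delta = 7, sum = 172
Change 2: A[8] 44 -> -16, delta = -60, sum = 112

Answer: 112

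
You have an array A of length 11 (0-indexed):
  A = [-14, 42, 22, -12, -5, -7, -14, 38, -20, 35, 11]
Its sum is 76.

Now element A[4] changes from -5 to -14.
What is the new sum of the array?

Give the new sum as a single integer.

Old value at index 4: -5
New value at index 4: -14
Delta = -14 - -5 = -9
New sum = old_sum + delta = 76 + (-9) = 67

Answer: 67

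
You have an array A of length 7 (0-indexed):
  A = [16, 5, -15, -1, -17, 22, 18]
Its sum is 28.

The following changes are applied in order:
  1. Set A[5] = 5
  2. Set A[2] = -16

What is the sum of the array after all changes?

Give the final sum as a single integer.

Initial sum: 28
Change 1: A[5] 22 -> 5, delta = -17, sum = 11
Change 2: A[2] -15 -> -16, delta = -1, sum = 10

Answer: 10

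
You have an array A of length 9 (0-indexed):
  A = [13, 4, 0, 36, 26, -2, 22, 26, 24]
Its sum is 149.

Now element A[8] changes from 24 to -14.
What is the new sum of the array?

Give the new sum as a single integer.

Old value at index 8: 24
New value at index 8: -14
Delta = -14 - 24 = -38
New sum = old_sum + delta = 149 + (-38) = 111

Answer: 111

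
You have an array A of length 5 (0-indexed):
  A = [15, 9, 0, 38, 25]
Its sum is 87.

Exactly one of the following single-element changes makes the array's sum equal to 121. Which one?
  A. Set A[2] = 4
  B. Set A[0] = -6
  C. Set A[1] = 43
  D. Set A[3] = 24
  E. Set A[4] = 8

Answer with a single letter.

Answer: C

Derivation:
Option A: A[2] 0->4, delta=4, new_sum=87+(4)=91
Option B: A[0] 15->-6, delta=-21, new_sum=87+(-21)=66
Option C: A[1] 9->43, delta=34, new_sum=87+(34)=121 <-- matches target
Option D: A[3] 38->24, delta=-14, new_sum=87+(-14)=73
Option E: A[4] 25->8, delta=-17, new_sum=87+(-17)=70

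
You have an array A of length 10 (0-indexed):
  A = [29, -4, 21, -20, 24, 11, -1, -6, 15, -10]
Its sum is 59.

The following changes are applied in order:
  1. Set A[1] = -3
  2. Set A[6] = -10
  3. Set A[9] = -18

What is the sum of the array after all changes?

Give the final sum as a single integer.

Initial sum: 59
Change 1: A[1] -4 -> -3, delta = 1, sum = 60
Change 2: A[6] -1 -> -10, delta = -9, sum = 51
Change 3: A[9] -10 -> -18, delta = -8, sum = 43

Answer: 43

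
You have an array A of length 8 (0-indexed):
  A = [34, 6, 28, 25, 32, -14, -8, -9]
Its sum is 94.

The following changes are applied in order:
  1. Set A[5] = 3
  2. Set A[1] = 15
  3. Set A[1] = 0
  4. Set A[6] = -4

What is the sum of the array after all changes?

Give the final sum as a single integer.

Answer: 109

Derivation:
Initial sum: 94
Change 1: A[5] -14 -> 3, delta = 17, sum = 111
Change 2: A[1] 6 -> 15, delta = 9, sum = 120
Change 3: A[1] 15 -> 0, delta = -15, sum = 105
Change 4: A[6] -8 -> -4, delta = 4, sum = 109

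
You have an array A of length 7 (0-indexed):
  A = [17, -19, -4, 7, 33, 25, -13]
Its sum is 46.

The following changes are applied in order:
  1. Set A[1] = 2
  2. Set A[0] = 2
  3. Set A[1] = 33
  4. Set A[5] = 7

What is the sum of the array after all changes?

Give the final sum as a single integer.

Initial sum: 46
Change 1: A[1] -19 -> 2, delta = 21, sum = 67
Change 2: A[0] 17 -> 2, delta = -15, sum = 52
Change 3: A[1] 2 -> 33, delta = 31, sum = 83
Change 4: A[5] 25 -> 7, delta = -18, sum = 65

Answer: 65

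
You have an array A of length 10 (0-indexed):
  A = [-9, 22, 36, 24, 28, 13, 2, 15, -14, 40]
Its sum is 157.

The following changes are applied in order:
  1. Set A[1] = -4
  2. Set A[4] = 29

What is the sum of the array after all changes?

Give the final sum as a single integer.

Answer: 132

Derivation:
Initial sum: 157
Change 1: A[1] 22 -> -4, delta = -26, sum = 131
Change 2: A[4] 28 -> 29, delta = 1, sum = 132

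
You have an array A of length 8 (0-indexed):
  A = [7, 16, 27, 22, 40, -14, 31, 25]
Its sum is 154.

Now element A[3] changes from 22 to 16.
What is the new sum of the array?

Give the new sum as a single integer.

Answer: 148

Derivation:
Old value at index 3: 22
New value at index 3: 16
Delta = 16 - 22 = -6
New sum = old_sum + delta = 154 + (-6) = 148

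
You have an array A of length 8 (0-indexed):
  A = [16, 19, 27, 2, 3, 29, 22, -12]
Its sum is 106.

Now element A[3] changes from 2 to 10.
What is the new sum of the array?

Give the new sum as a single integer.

Answer: 114

Derivation:
Old value at index 3: 2
New value at index 3: 10
Delta = 10 - 2 = 8
New sum = old_sum + delta = 106 + (8) = 114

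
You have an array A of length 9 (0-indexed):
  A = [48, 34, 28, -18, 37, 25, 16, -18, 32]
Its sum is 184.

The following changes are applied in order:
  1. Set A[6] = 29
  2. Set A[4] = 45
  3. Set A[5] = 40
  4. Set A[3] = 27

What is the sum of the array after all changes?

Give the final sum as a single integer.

Initial sum: 184
Change 1: A[6] 16 -> 29, delta = 13, sum = 197
Change 2: A[4] 37 -> 45, delta = 8, sum = 205
Change 3: A[5] 25 -> 40, delta = 15, sum = 220
Change 4: A[3] -18 -> 27, delta = 45, sum = 265

Answer: 265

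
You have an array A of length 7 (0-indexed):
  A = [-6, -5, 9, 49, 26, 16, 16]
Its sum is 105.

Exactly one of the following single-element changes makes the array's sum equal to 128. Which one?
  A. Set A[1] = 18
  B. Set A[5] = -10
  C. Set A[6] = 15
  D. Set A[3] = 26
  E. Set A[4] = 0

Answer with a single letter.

Option A: A[1] -5->18, delta=23, new_sum=105+(23)=128 <-- matches target
Option B: A[5] 16->-10, delta=-26, new_sum=105+(-26)=79
Option C: A[6] 16->15, delta=-1, new_sum=105+(-1)=104
Option D: A[3] 49->26, delta=-23, new_sum=105+(-23)=82
Option E: A[4] 26->0, delta=-26, new_sum=105+(-26)=79

Answer: A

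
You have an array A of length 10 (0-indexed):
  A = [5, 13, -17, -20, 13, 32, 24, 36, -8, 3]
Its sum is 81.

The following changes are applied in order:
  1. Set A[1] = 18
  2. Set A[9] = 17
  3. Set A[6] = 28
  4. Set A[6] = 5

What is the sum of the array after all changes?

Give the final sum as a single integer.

Answer: 81

Derivation:
Initial sum: 81
Change 1: A[1] 13 -> 18, delta = 5, sum = 86
Change 2: A[9] 3 -> 17, delta = 14, sum = 100
Change 3: A[6] 24 -> 28, delta = 4, sum = 104
Change 4: A[6] 28 -> 5, delta = -23, sum = 81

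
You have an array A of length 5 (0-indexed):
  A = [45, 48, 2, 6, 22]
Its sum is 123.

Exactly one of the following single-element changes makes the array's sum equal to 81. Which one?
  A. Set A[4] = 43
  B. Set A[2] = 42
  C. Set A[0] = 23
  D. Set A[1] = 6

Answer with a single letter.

Option A: A[4] 22->43, delta=21, new_sum=123+(21)=144
Option B: A[2] 2->42, delta=40, new_sum=123+(40)=163
Option C: A[0] 45->23, delta=-22, new_sum=123+(-22)=101
Option D: A[1] 48->6, delta=-42, new_sum=123+(-42)=81 <-- matches target

Answer: D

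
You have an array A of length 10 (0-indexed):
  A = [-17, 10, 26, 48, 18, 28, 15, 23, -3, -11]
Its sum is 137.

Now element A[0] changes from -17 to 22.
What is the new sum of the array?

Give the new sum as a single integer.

Old value at index 0: -17
New value at index 0: 22
Delta = 22 - -17 = 39
New sum = old_sum + delta = 137 + (39) = 176

Answer: 176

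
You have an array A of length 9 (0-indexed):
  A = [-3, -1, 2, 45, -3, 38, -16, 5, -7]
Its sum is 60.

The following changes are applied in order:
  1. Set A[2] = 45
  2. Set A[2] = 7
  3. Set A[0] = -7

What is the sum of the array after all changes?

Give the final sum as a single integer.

Initial sum: 60
Change 1: A[2] 2 -> 45, delta = 43, sum = 103
Change 2: A[2] 45 -> 7, delta = -38, sum = 65
Change 3: A[0] -3 -> -7, delta = -4, sum = 61

Answer: 61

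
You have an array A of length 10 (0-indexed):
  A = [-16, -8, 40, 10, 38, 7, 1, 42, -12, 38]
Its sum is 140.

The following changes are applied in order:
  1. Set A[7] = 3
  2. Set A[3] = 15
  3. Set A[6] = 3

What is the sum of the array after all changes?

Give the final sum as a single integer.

Initial sum: 140
Change 1: A[7] 42 -> 3, delta = -39, sum = 101
Change 2: A[3] 10 -> 15, delta = 5, sum = 106
Change 3: A[6] 1 -> 3, delta = 2, sum = 108

Answer: 108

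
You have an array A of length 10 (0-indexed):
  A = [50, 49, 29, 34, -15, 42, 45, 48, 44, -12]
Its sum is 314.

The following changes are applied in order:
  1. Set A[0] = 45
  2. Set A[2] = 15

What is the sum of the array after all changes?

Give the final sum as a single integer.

Initial sum: 314
Change 1: A[0] 50 -> 45, delta = -5, sum = 309
Change 2: A[2] 29 -> 15, delta = -14, sum = 295

Answer: 295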